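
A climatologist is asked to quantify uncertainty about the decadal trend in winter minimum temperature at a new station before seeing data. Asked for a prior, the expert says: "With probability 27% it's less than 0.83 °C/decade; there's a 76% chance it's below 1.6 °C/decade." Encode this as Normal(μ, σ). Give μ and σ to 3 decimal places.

μ = 1.188, σ = 0.584

For Normal(μ,σ), the p-quantile is μ + z_p·σ. Here z_{0.27} = -0.6128, z_{0.76} = 0.7063.
So 0.83 = μ − 0.6128σ and 1.6 = μ + 0.7063σ.
Subtracting: σ = (1.6 − 0.83)/(0.7063 − (-0.6128)) = 0.584.
Then μ = 0.83 − (-0.6128)·0.584 = 1.188.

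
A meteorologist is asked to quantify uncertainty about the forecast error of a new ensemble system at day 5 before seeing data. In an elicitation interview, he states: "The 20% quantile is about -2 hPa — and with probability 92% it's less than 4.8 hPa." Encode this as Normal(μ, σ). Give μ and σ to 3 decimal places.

μ = 0.547, σ = 3.027

The p-quantile of Normal(μ,σ) is μ + z_p·σ, with z_{0.2} = -0.8416 and z_{0.92} = 1.405.
Eliminate σ: μ = (z₂·x₁ − z₁·x₂)/(z₂ − z₁) = (1.405·-2 − (-0.8416)·4.8)/2.247 = 0.547.
Then σ = (x₂ − x₁)/(z₂ − z₁) = (4.8 − -2)/2.247 = 3.027.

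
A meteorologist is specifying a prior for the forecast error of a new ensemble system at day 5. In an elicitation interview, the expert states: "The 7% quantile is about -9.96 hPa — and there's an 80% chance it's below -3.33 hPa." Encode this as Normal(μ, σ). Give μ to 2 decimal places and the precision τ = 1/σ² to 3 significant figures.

μ = -5.74, τ = 0.122

The p-quantile of Normal(μ,σ) is μ + z_p·σ, with z_{0.07} = -1.476 and z_{0.8} = 0.8416.
Eliminate σ: μ = (z₂·x₁ − z₁·x₂)/(z₂ − z₁) = (0.8416·-9.96 − (-1.476)·-3.33)/2.317 = -5.74.
Then σ = (x₂ − x₁)/(z₂ − z₁) = (-3.33 − -9.96)/2.317 = 2.86.
Precision τ = 1/σ² = 1/2.861² = 0.122.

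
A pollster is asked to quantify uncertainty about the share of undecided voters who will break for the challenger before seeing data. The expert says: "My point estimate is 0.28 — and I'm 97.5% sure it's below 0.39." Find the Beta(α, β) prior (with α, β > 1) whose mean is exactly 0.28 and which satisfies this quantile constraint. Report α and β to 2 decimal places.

α ≈ 19.58, β ≈ 50.35

With mean 0.28 fixed, write α = 0.28s, β = 0.72s where s = α+β.
Need P(θ < 0.39) = 0.975 under Beta(0.28s, 0.72s). Normal approximation: (q−m)/√(m(1−m)/s) ≈ z_{0.975} = 1.96, so s ≈ 0.28·0.72·(1.96)²/(0.39−0.28)² = 64.0.
At s = 64.0: P(θ<0.39) ≈ 0.970. Adjusting to match 0.975 gives s ≈ 69.93.
So α = 0.28·69.93 ≈ 19.58, β = 0.72·69.93 ≈ 50.35.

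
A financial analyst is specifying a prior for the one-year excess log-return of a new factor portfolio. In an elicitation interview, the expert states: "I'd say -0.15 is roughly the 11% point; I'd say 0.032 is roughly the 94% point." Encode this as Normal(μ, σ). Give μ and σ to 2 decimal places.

μ = -0.07, σ = 0.07

The p-quantile of Normal(μ,σ) is μ + z_p·σ, with z_{0.11} = -1.227 and z_{0.94} = 1.555.
Eliminate σ: μ = (z₂·x₁ − z₁·x₂)/(z₂ − z₁) = (1.555·-0.15 − (-1.227)·0.032)/2.781 = -0.07.
Then σ = (x₂ − x₁)/(z₂ − z₁) = (0.032 − -0.15)/2.781 = 0.07.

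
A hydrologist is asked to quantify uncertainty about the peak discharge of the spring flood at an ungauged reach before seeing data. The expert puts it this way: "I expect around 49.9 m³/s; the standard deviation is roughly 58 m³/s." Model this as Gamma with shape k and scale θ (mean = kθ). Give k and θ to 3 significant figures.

For Gamma(k, scale θ): mean = kθ, variance = kθ², so CV = 1/√k.
CV = SD/mean = 58/49.9 = 1.162, hence k = 1/CV² = 0.74.
Then θ = mean/k = 49.9/0.74 = 67.4.

k ≈ 0.74, θ ≈ 67.4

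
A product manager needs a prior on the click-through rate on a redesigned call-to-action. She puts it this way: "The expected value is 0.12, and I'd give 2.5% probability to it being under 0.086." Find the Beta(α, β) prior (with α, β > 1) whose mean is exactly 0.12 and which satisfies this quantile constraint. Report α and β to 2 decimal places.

α ≈ 36.53, β ≈ 267.89

With mean 0.12 fixed, write α = 0.12s, β = 0.88s where s = α+β.
Need P(θ < 0.086) = 0.025 under Beta(0.12s, 0.88s). Normal approximation: (q−m)/√(m(1−m)/s) ≈ z_{0.025} = -1.96, so s ≈ 0.12·0.88·(-1.96)²/(0.086−0.12)² = 350.9.
At s = 350.9: P(θ<0.086) ≈ 0.017. Adjusting to match 0.025 gives s ≈ 304.42.
So α = 0.12·304.42 ≈ 36.53, β = 0.88·304.42 ≈ 267.89.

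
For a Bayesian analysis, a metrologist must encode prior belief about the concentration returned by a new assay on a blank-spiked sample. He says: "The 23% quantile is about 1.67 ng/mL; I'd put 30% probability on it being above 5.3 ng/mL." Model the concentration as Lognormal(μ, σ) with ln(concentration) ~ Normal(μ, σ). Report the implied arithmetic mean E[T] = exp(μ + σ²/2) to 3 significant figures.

If T ~ Lognormal(μ,σ) then ln T ~ Normal(μ,σ), so the p-quantile of ln T is μ + z_p·σ.
ln(1.67) = 0.5128 and ln(5.3) = 1.668; z_{0.23} = -0.7388, z_{0.7} = 0.5244.
σ = (1.668 − 0.5128)/(0.5244 − (-0.7388)) = 0.914.
μ = 0.5128 − (-0.7388)·0.914 = 1.188.
E[T] = exp(μ + σ²/2) = exp(1.188 + 0.4179) = 4.98 ng/mL.

E[T] ≈ 4.98 ng/mL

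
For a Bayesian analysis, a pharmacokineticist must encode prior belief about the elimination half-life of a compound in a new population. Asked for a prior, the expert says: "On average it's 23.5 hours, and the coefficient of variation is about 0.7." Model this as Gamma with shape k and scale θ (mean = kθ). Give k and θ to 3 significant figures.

For Gamma(k, scale θ): mean = kθ, variance = kθ², so CV = 1/√k.
CV = 0.7, hence k = 1/CV² = 2.04.
Then θ = mean/k = 23.5/2.04 = 11.5.

k ≈ 2.04, θ ≈ 11.5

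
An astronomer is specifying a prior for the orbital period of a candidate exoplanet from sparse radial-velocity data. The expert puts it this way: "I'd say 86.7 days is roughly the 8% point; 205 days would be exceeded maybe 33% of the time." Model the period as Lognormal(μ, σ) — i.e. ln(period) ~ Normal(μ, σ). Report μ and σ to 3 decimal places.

μ ≈ 5.118, σ ≈ 0.466

If T ~ Lognormal(μ,σ) then ln T ~ Normal(μ,σ), so the p-quantile of ln T is μ + z_p·σ.
ln(86.7) = 4.462 and ln(205) = 5.323; z_{0.08} = -1.405, z_{0.67} = 0.4399.
σ = (5.323 − 4.462)/(0.4399 − (-1.405)) = 0.466.
μ = 4.462 − (-1.405)·0.466 = 5.118.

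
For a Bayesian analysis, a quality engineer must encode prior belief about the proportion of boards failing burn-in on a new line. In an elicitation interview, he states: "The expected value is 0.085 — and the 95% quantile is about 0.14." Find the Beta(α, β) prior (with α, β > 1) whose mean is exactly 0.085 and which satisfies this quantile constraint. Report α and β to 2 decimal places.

With mean 0.085 fixed, write α = 0.085s, β = 0.915s where s = α+β.
Need P(θ < 0.14) = 0.95 under Beta(0.085s, 0.915s). Normal approximation: (q−m)/√(m(1−m)/s) ≈ z_{0.95} = 1.64, so s ≈ 0.085·0.915·(1.64)²/(0.14−0.085)² = 69.6.
At s = 69.6: P(θ<0.14) ≈ 0.936. Adjusting to match 0.95 gives s ≈ 83.42.
So α = 0.085·83.42 ≈ 7.09, β = 0.915·83.42 ≈ 76.33.

α ≈ 7.09, β ≈ 76.33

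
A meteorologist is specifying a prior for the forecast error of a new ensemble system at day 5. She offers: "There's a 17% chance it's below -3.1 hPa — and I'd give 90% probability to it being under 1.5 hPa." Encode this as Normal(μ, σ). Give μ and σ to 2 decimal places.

For Normal(μ,σ), the p-quantile is μ + z_p·σ. Here z_{0.17} = -0.9542, z_{0.9} = 1.282.
So -3.1 = μ − 0.9542σ and 1.5 = μ + 1.282σ.
Subtracting: σ = (1.5 − -3.1)/(1.282 − (-0.9542)) = 2.06.
Then μ = -3.1 − (-0.9542)·2.06 = -1.14.

μ = -1.14, σ = 2.06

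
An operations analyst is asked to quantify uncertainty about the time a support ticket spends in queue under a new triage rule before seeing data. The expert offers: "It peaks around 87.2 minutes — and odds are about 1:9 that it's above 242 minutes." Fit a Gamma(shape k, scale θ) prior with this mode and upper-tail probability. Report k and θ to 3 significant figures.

k ≈ 2.83, θ ≈ 47.5

Gamma(k,θ) with k>1 has mode (k−1)θ, so θ = 87.2/(k−1).
Need P(X < 242) = 0.9 with θ tied to k this way. Start at k = 2, θ = 87.2: P(X<242) ≈ 0.765.
Too low — raise k to concentrate. Iterating converges to k ≈ 2.83.
Then θ = 87.2/(2.83−1) ≈ 47.5.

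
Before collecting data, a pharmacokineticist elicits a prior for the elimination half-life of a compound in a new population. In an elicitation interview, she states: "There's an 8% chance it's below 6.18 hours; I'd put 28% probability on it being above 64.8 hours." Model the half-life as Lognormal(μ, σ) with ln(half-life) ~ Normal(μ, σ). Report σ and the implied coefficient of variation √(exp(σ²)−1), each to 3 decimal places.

If T ~ Lognormal(μ,σ) then ln T ~ Normal(μ,σ), so the p-quantile of ln T is μ + z_p·σ.
ln(6.18) = 1.821 and ln(64.8) = 4.171; z_{0.08} = -1.405, z_{0.72} = 0.5828.
σ = (4.171 − 1.821)/(0.5828 − (-1.405)) = 1.182.
μ = 1.821 − (-1.405)·1.182 = 3.482.
CV = √(exp(σ²)−1) = √(exp(1.3974)−1) = 1.745.

σ ≈ 1.182, CV ≈ 1.745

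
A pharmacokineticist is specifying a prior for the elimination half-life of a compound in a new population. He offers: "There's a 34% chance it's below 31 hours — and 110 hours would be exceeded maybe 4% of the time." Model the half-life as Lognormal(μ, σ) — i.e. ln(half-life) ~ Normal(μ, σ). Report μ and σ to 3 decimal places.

If T ~ Lognormal(μ,σ) then ln T ~ Normal(μ,σ), so the p-quantile of ln T is μ + z_p·σ.
ln(31) = 3.434 and ln(110) = 4.7; z_{0.34} = -0.4125, z_{0.96} = 1.751.
σ = (4.7 − 3.434)/(1.751 − (-0.4125)) = 0.585.
μ = 3.434 − (-0.4125)·0.585 = 3.675.

μ ≈ 3.675, σ ≈ 0.585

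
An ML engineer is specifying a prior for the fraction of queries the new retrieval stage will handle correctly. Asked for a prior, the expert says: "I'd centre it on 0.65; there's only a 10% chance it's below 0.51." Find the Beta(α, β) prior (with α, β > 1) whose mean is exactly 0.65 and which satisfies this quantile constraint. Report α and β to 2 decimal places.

α ≈ 12.74, β ≈ 6.86

With mean 0.65 fixed, write α = 0.65s, β = 0.35s where s = α+β.
Need P(θ < 0.51) = 0.1 under Beta(0.65s, 0.35s). Normal approximation: (q−m)/√(m(1−m)/s) ≈ z_{0.1} = -1.28, so s ≈ 0.65·0.35·(-1.28)²/(0.51−0.65)² = 19.1.
At s = 19.1: P(θ<0.51) ≈ 0.103. Adjusting to match 0.1 gives s ≈ 19.59.
So α = 0.65·19.59 ≈ 12.74, β = 0.35·19.59 ≈ 6.86.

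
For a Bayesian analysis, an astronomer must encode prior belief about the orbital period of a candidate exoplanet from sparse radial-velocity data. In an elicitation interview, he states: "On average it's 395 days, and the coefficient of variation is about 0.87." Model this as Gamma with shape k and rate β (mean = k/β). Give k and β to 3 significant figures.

k ≈ 1.32, β ≈ 0.00334

For Gamma(k, rate β): mean = k/β, variance = k/β², so CV = 1/√k.
CV = 0.87, hence k = 1/CV² = 1.32.
Then β = k/mean = 1.32/395 = 0.00334.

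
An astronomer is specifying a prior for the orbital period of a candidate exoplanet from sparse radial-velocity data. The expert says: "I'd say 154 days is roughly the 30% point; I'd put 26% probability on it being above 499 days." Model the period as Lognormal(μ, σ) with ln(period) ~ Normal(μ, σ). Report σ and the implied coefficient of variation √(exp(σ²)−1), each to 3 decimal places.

σ ≈ 1.007, CV ≈ 1.325

If T ~ Lognormal(μ,σ) then ln T ~ Normal(μ,σ), so the p-quantile of ln T is μ + z_p·σ.
ln(154) = 5.037 and ln(499) = 6.213; z_{0.3} = -0.5244, z_{0.74} = 0.6433.
σ = (6.213 − 5.037)/(0.6433 − (-0.5244)) = 1.007.
μ = 5.037 − (-0.5244)·1.007 = 5.565.
CV = √(exp(σ²)−1) = √(exp(1.0136)−1) = 1.325.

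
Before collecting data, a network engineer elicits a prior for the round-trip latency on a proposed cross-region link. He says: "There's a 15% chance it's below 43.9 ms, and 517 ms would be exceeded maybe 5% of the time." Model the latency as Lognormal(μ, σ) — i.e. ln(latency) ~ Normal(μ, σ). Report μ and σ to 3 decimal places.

μ ≈ 4.735, σ ≈ 0.920

If T ~ Lognormal(μ,σ) then ln T ~ Normal(μ,σ), so the p-quantile of ln T is μ + z_p·σ.
ln(43.9) = 3.782 and ln(517) = 6.248; z_{0.15} = -1.036, z_{0.95} = 1.645.
σ = (6.248 − 3.782)/(1.645 − (-1.036)) = 0.920.
μ = 3.782 − (-1.036)·0.920 = 4.735.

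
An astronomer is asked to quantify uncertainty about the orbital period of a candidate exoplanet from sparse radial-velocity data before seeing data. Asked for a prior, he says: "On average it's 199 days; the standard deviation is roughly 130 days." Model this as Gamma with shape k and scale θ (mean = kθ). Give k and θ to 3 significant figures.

k ≈ 2.34, θ ≈ 84.9

For Gamma(k, scale θ): mean = kθ, variance = kθ², so CV = 1/√k.
CV = SD/mean = 130/199 = 0.6533, hence k = 1/CV² = 2.34.
Then θ = mean/k = 199/2.34 = 84.9.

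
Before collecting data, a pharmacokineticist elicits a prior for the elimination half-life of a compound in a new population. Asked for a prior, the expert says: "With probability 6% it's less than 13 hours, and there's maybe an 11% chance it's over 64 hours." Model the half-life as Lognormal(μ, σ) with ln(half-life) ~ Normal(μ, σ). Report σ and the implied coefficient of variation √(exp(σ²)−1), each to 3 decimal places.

If T ~ Lognormal(μ,σ) then ln T ~ Normal(μ,σ), so the p-quantile of ln T is μ + z_p·σ.
ln(13) = 2.565 and ln(64) = 4.159; z_{0.06} = -1.555, z_{0.89} = 1.227.
σ = (4.159 − 2.565)/(1.227 − (-1.555)) = 0.573.
μ = 2.565 − (-1.555)·0.573 = 3.456.
CV = √(exp(σ²)−1) = √(exp(0.3284)−1) = 0.624.

σ ≈ 0.573, CV ≈ 0.624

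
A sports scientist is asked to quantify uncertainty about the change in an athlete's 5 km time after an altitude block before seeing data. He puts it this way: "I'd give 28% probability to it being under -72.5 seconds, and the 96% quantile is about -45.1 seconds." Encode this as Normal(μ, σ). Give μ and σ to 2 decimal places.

μ = -65.66, σ = 11.74

For Normal(μ,σ), the p-quantile is μ + z_p·σ. Here z_{0.28} = -0.5828, z_{0.96} = 1.751.
So -72.5 = μ − 0.5828σ and -45.1 = μ + 1.751σ.
Subtracting: σ = (-45.1 − -72.5)/(1.751 − (-0.5828)) = 11.74.
Then μ = -72.5 − (-0.5828)·11.74 = -65.66.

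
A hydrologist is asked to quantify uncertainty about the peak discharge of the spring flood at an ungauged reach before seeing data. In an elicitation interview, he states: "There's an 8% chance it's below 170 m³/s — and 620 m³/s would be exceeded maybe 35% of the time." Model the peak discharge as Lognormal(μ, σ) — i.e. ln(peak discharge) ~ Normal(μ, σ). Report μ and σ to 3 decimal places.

If T ~ Lognormal(μ,σ) then ln T ~ Normal(μ,σ), so the p-quantile of ln T is μ + z_p·σ.
ln(170) = 5.136 and ln(620) = 6.43; z_{0.08} = -1.405, z_{0.65} = 0.3853.
σ = (6.43 − 5.136)/(0.3853 − (-1.405)) = 0.723.
μ = 5.136 − (-1.405)·0.723 = 6.151.

μ ≈ 6.151, σ ≈ 0.723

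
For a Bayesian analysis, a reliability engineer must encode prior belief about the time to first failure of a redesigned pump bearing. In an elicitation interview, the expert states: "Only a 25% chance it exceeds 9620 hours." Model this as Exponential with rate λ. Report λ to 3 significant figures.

P(T > 9620.0) = e^(−λ·9620.0) = 0.25, so λ = −ln(0.25)/9620.0 = 0.000144.

λ ≈ 0.000144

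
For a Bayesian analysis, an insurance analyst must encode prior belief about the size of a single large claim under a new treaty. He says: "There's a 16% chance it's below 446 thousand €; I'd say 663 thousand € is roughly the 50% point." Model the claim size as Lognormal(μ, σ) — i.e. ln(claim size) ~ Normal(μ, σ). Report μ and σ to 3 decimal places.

μ ≈ 6.497, σ ≈ 0.399

If T ~ Lognormal(μ,σ) then ln T ~ Normal(μ,σ), so the p-quantile of ln T is μ + z_p·σ.
ln(446) = 6.1 and ln(663) = 6.497; z_{0.16} = -0.9945, z_{0.5} = 0.
σ = (6.497 − 6.1)/(0 − (-0.9945)) = 0.399.
μ = 6.1 − (-0.9945)·0.399 = 6.497.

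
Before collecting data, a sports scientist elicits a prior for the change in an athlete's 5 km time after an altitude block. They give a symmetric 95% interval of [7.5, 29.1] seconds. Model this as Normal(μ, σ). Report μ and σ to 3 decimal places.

μ = 18.300, σ = 5.510

A symmetric 95% interval runs μ ± z·σ with z = 1.96.
Half-width = 10.8, so σ = 10.8/1.96 = 5.510.
μ is the interval midpoint, 18.300.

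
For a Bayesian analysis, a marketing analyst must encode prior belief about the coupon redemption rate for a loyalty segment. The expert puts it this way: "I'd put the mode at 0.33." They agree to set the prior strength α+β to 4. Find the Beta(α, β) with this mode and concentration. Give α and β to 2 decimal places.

α = 1.66, β = 2.34

For α,β > 1 the Beta mode is (α−1)/(α+β−2). With α+β = 4, the mode is (α−1)/2.
Set (α−1)/2 = 0.33 → α = 1 + 0.33·2 = 1.66.
β = 4 − α = 2.34.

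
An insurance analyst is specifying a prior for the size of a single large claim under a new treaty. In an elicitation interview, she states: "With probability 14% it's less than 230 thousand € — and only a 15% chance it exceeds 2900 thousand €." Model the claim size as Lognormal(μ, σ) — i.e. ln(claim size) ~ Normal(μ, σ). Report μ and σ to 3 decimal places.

If T ~ Lognormal(μ,σ) then ln T ~ Normal(μ,σ), so the p-quantile of ln T is μ + z_p·σ.
ln(230) = 5.438 and ln(2900) = 7.972; z_{0.14} = -1.08, z_{0.85} = 1.036.
σ = (7.972 − 5.438)/(1.036 − (-1.08)) = 1.197.
μ = 5.438 − (-1.08)·1.197 = 6.732.

μ ≈ 6.732, σ ≈ 1.197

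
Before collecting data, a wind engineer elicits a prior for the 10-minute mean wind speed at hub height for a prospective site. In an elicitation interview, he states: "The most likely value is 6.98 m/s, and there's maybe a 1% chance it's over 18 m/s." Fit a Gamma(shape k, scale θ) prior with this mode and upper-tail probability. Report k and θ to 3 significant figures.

k ≈ 6.19, θ ≈ 1.34

Gamma(k,θ) with k>1 has mode (k−1)θ, so θ = 6.98/(k−1).
Need P(X < 18) = 0.99 with θ tied to k this way. Start at k = 2, θ = 6.98: P(X<18) ≈ 0.728.
Too low — raise k to concentrate. Iterating converges to k ≈ 6.19.
Then θ = 6.98/(6.19−1) ≈ 1.34.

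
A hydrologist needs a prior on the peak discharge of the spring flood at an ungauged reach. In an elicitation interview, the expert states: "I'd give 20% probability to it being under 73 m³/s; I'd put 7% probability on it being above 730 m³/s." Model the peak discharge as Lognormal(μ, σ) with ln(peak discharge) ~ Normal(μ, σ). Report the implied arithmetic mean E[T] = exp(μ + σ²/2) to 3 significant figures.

E[T] ≈ 276 m³/s

If T ~ Lognormal(μ,σ) then ln T ~ Normal(μ,σ), so the p-quantile of ln T is μ + z_p·σ.
ln(73) = 4.29 and ln(730) = 6.593; z_{0.2} = -0.8416, z_{0.93} = 1.476.
σ = (6.593 − 4.29)/(1.476 − (-0.8416)) = 0.994.
μ = 4.29 − (-0.8416)·0.994 = 5.127.
E[T] = exp(μ + σ²/2) = exp(5.127 + 0.4936) = 276 m³/s.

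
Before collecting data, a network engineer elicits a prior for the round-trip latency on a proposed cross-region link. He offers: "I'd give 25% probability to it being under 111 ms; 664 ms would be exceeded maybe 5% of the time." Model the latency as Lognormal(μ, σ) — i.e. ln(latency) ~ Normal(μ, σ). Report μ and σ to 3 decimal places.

μ ≈ 5.230, σ ≈ 0.771

If T ~ Lognormal(μ,σ) then ln T ~ Normal(μ,σ), so the p-quantile of ln T is μ + z_p·σ.
ln(111) = 4.71 and ln(664) = 6.498; z_{0.25} = -0.6745, z_{0.95} = 1.645.
σ = (6.498 − 4.71)/(1.645 − (-0.6745)) = 0.771.
μ = 4.71 − (-0.6745)·0.771 = 5.230.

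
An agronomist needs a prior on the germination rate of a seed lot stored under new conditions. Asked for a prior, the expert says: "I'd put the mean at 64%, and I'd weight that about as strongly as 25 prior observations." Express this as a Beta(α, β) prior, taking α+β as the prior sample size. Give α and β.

α = 16, β = 9

Under the effective-sample-size interpretation, Beta(α, β) has prior mean α/(α+β) and prior sample size α+β.
So α+β = 25 and α/(α+β) = 0.64, giving α = 0.64·25 = 16 and β = 25 − 16 = 9.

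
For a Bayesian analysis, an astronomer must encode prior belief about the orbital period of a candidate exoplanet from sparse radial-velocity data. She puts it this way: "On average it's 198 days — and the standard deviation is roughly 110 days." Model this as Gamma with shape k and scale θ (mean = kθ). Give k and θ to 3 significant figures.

k ≈ 3.24, θ ≈ 61.1

For Gamma(k, scale θ): mean = kθ, variance = kθ², so CV = 1/√k.
CV = SD/mean = 110/198 = 0.5556, hence k = 1/CV² = 3.24.
Then θ = mean/k = 198/3.24 = 61.1.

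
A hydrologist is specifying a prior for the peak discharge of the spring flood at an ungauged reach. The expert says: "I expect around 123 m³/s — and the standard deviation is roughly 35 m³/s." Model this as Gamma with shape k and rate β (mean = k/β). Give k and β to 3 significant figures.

k ≈ 12.4, β ≈ 0.1

For Gamma(k, rate β): mean = k/β, variance = k/β², so CV = 1/√k.
CV = SD/mean = 35/123 = 0.2846, hence k = 1/CV² = 12.4.
Then β = k/mean = 12.4/123 = 0.1.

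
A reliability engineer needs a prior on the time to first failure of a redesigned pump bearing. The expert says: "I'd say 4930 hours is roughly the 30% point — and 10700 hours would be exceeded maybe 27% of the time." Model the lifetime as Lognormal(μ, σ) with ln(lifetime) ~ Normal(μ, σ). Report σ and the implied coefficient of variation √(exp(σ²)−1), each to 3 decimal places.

σ ≈ 0.681, CV ≈ 0.769

If T ~ Lognormal(μ,σ) then ln T ~ Normal(μ,σ), so the p-quantile of ln T is μ + z_p·σ.
ln(4930) = 8.503 and ln(10700) = 9.278; z_{0.3} = -0.5244, z_{0.73} = 0.6128.
σ = (9.278 − 8.503)/(0.6128 − (-0.5244)) = 0.681.
μ = 8.503 − (-0.5244)·0.681 = 8.860.
CV = √(exp(σ²)−1) = √(exp(0.4643)−1) = 0.769.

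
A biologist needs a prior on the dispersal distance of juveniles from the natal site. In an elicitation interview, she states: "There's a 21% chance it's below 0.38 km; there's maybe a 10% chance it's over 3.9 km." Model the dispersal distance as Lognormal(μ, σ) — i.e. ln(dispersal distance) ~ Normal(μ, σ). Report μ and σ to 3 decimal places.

μ ≈ -0.068, σ ≈ 1.115

If T ~ Lognormal(μ,σ) then ln T ~ Normal(μ,σ), so the p-quantile of ln T is μ + z_p·σ.
ln(0.38) = -0.9676 and ln(3.9) = 1.361; z_{0.21} = -0.8064, z_{0.9} = 1.282.
σ = (1.361 − -0.9676)/(1.282 − (-0.8064)) = 1.115.
μ = -0.9676 − (-0.8064)·1.115 = -0.068.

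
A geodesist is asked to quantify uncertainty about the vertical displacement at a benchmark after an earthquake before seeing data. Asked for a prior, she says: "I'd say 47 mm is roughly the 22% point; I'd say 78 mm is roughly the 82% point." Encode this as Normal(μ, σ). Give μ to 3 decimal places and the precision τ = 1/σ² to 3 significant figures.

The p-quantile of Normal(μ,σ) is μ + z_p·σ, with z_{0.22} = -0.7722 and z_{0.82} = 0.9154.
Eliminate σ: μ = (z₂·x₁ − z₁·x₂)/(z₂ − z₁) = (0.9154·47 − (-0.7722)·78)/1.688 = 61.185.
Then σ = (x₂ − x₁)/(z₂ − z₁) = (78 − 47)/1.688 = 18.370.
Precision τ = 1/σ² = 1/18.37² = 0.00296.

μ = 61.185, τ = 0.00296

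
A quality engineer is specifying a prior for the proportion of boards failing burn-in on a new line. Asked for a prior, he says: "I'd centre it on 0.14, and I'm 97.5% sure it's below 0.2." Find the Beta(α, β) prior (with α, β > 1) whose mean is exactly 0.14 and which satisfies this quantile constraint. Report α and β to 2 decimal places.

With mean 0.14 fixed, write α = 0.14s, β = 0.86s where s = α+β.
Need P(θ < 0.2) = 0.975 under Beta(0.14s, 0.86s). Normal approximation: (q−m)/√(m(1−m)/s) ≈ z_{0.975} = 1.96, so s ≈ 0.14·0.86·(1.96)²/(0.2−0.14)² = 128.5.
At s = 128.5: P(θ<0.2) ≈ 0.966. Adjusting to match 0.975 gives s ≈ 148.44.
So α = 0.14·148.44 ≈ 20.78, β = 0.86·148.44 ≈ 127.66.

α ≈ 20.78, β ≈ 127.66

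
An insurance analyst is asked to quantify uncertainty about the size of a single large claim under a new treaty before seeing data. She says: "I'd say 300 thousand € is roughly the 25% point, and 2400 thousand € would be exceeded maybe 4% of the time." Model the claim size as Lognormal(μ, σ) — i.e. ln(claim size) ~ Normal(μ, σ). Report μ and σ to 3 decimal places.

μ ≈ 6.282, σ ≈ 0.857

If T ~ Lognormal(μ,σ) then ln T ~ Normal(μ,σ), so the p-quantile of ln T is μ + z_p·σ.
ln(300) = 5.704 and ln(2400) = 7.783; z_{0.25} = -0.6745, z_{0.96} = 1.751.
σ = (7.783 − 5.704)/(1.751 − (-0.6745)) = 0.857.
μ = 5.704 − (-0.6745)·0.857 = 6.282.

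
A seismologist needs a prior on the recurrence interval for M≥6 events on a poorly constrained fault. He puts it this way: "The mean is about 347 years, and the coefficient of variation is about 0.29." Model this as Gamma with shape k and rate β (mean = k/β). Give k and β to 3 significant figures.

k ≈ 11.9, β ≈ 0.0343

For Gamma(k, rate β): mean = k/β, variance = k/β², so CV = 1/√k.
CV = 0.29, hence k = 1/CV² = 11.9.
Then β = k/mean = 11.9/347 = 0.0343.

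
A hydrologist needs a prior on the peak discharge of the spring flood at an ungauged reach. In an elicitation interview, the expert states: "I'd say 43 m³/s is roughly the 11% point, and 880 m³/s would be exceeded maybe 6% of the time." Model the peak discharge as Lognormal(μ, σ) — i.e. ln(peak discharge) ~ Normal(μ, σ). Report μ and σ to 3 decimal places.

μ ≈ 5.092, σ ≈ 1.085

If T ~ Lognormal(μ,σ) then ln T ~ Normal(μ,σ), so the p-quantile of ln T is μ + z_p·σ.
ln(43) = 3.761 and ln(880) = 6.78; z_{0.11} = -1.227, z_{0.94} = 1.555.
σ = (6.78 − 3.761)/(1.555 − (-1.227)) = 1.085.
μ = 3.761 − (-1.227)·1.085 = 5.092.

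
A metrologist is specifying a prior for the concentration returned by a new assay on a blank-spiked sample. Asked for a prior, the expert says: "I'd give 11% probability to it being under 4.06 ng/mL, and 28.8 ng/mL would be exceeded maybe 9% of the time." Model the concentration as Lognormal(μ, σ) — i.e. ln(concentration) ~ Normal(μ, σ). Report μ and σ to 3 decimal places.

If T ~ Lognormal(μ,σ) then ln T ~ Normal(μ,σ), so the p-quantile of ln T is μ + z_p·σ.
ln(4.06) = 1.401 and ln(28.8) = 3.36; z_{0.11} = -1.227, z_{0.91} = 1.341.
σ = (3.36 − 1.401)/(1.341 − (-1.227)) = 0.763.
μ = 1.401 − (-1.227)·0.763 = 2.337.

μ ≈ 2.337, σ ≈ 0.763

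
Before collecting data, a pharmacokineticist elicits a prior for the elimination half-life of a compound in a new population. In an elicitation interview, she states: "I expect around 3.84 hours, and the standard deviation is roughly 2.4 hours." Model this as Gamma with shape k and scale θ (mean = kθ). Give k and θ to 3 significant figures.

k ≈ 2.56, θ ≈ 1.5

For Gamma(k, scale θ): mean = kθ, variance = kθ², so CV = 1/√k.
CV = SD/mean = 2.4/3.84 = 0.625, hence k = 1/CV² = 2.56.
Then θ = mean/k = 3.84/2.56 = 1.5.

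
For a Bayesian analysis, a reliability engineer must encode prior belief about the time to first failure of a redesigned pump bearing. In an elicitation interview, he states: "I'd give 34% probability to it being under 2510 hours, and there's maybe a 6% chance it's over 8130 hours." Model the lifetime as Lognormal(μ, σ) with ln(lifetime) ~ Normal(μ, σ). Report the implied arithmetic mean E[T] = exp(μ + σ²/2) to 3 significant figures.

E[T] ≈ 3840 hours

If T ~ Lognormal(μ,σ) then ln T ~ Normal(μ,σ), so the p-quantile of ln T is μ + z_p·σ.
ln(2510) = 7.828 and ln(8130) = 9.003; z_{0.34} = -0.4125, z_{0.94} = 1.555.
σ = (9.003 − 7.828)/(1.555 − (-0.4125)) = 0.597.
μ = 7.828 − (-0.4125)·0.597 = 8.074.
E[T] = exp(μ + σ²/2) = exp(8.074 + 0.1785) = 3840 hours.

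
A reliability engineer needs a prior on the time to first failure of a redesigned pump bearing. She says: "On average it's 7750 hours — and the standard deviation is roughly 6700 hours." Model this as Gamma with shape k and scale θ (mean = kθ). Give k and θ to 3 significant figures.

For Gamma(k, scale θ): mean = kθ, variance = kθ², so CV = 1/√k.
CV = SD/mean = 6700/7750 = 0.8645, hence k = 1/CV² = 1.34.
Then θ = mean/k = 7750/1.34 = 5790.

k ≈ 1.34, θ ≈ 5790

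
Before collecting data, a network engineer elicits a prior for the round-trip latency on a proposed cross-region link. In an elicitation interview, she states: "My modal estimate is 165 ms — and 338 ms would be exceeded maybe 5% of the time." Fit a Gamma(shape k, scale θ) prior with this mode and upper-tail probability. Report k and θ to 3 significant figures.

k ≈ 6.38, θ ≈ 30.7

Gamma(k,θ) with k>1 has mode (k−1)θ, so θ = 165/(k−1).
Need P(X < 338) = 0.95 with θ tied to k this way. Start at k = 2, θ = 165: P(X<338) ≈ 0.607.
Too low — raise k to concentrate. Iterating converges to k ≈ 6.38.
Then θ = 165/(6.38−1) ≈ 30.7.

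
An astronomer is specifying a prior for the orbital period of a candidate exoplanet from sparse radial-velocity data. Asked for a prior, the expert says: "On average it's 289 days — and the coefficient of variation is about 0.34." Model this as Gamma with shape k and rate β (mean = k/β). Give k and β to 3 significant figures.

For Gamma(k, rate β): mean = k/β, variance = k/β², so CV = 1/√k.
CV = 0.34, hence k = 1/CV² = 8.65.
Then β = k/mean = 8.65/289 = 0.0299.

k ≈ 8.65, β ≈ 0.0299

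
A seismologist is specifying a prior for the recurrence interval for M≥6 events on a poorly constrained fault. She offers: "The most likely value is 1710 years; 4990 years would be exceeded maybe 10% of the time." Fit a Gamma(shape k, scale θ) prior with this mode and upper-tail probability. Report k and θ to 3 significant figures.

Gamma(k,θ) with k>1 has mode (k−1)θ, so θ = 1710/(k−1).
Need P(X < 4990) = 0.9 with θ tied to k this way. Start at k = 2, θ = 1710: P(X<4990) ≈ 0.788.
Too low — raise k to concentrate. Iterating converges to k ≈ 2.66.
Then θ = 1710/(2.66−1) ≈ 1030.

k ≈ 2.66, θ ≈ 1030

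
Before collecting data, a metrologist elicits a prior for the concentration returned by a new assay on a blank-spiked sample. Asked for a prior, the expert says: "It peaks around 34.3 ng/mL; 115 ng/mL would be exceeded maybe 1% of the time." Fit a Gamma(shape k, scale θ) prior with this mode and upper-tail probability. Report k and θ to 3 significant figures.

k ≈ 3.99, θ ≈ 11.5

Gamma(k,θ) with k>1 has mode (k−1)θ, so θ = 34.3/(k−1).
Need P(X < 115) = 0.99 with θ tied to k this way. Start at k = 2, θ = 34.3: P(X<115) ≈ 0.848.
Too low — raise k to concentrate. Iterating converges to k ≈ 3.99.
Then θ = 34.3/(3.99−1) ≈ 11.5.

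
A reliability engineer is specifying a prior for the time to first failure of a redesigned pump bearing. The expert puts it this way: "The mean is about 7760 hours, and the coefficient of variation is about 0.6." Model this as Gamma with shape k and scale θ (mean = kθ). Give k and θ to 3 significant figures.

k ≈ 2.78, θ ≈ 2790

For Gamma(k, scale θ): mean = kθ, variance = kθ², so CV = 1/√k.
CV = 0.6, hence k = 1/CV² = 2.78.
Then θ = mean/k = 7760/2.78 = 2790.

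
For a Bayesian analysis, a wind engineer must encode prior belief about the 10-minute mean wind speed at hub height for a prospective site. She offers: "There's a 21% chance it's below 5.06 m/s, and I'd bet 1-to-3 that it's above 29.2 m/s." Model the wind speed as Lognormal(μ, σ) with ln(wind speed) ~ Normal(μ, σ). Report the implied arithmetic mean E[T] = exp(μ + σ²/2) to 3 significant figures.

E[T] ≈ 26.5 m/s

If T ~ Lognormal(μ,σ) then ln T ~ Normal(μ,σ), so the p-quantile of ln T is μ + z_p·σ.
ln(5.06) = 1.621 and ln(29.2) = 3.374; z_{0.21} = -0.8064, z_{0.75} = 0.6745.
σ = (3.374 − 1.621)/(0.6745 − (-0.8064)) = 1.184.
μ = 1.621 − (-0.8064)·1.184 = 2.576.
E[T] = exp(μ + σ²/2) = exp(2.576 + 0.7005) = 26.5 m/s.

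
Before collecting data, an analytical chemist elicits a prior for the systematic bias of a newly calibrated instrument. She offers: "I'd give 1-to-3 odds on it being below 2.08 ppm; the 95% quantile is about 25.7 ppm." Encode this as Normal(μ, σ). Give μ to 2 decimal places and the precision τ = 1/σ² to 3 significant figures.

μ = 8.95, τ = 0.00964

The p-quantile of Normal(μ,σ) is μ + z_p·σ, with z_{0.25} = -0.6745 and z_{0.95} = 1.645.
Eliminate σ: μ = (z₂·x₁ − z₁·x₂)/(z₂ − z₁) = (1.645·2.08 − (-0.6745)·25.7)/2.319 = 8.95.
Then σ = (x₂ − x₁)/(z₂ − z₁) = (25.7 − 2.08)/2.319 = 10.18.
Precision τ = 1/σ² = 1/10.18² = 0.00964.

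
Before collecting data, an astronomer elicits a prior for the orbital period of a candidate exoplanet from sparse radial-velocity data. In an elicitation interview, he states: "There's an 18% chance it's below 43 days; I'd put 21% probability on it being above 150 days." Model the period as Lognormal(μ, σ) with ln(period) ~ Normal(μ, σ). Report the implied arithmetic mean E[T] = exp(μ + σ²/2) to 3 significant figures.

If T ~ Lognormal(μ,σ) then ln T ~ Normal(μ,σ), so the p-quantile of ln T is μ + z_p·σ.
ln(43) = 3.761 and ln(150) = 5.011; z_{0.18} = -0.9154, z_{0.79} = 0.8064.
σ = (5.011 − 3.761)/(0.8064 − (-0.9154)) = 0.726.
μ = 3.761 − (-0.9154)·0.726 = 4.425.
E[T] = exp(μ + σ²/2) = exp(4.425 + 0.2633) = 109 days.

E[T] ≈ 109 days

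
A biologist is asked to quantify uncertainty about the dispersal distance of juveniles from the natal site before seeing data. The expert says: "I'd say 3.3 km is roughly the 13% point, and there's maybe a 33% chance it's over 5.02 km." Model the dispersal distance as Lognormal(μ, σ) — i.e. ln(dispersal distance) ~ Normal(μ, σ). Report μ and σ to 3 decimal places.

If T ~ Lognormal(μ,σ) then ln T ~ Normal(μ,σ), so the p-quantile of ln T is μ + z_p·σ.
ln(3.3) = 1.194 and ln(5.02) = 1.613; z_{0.13} = -1.126, z_{0.67} = 0.4399.
σ = (1.613 − 1.194)/(0.4399 − (-1.126)) = 0.268.
μ = 1.194 − (-1.126)·0.268 = 1.496.

μ ≈ 1.496, σ ≈ 0.268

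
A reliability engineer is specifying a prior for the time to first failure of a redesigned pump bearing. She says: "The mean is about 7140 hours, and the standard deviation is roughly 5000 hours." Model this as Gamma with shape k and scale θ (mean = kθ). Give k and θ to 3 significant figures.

k ≈ 2.04, θ ≈ 3500

For Gamma(k, scale θ): mean = kθ, variance = kθ², so CV = 1/√k.
CV = SD/mean = 5000/7140 = 0.7003, hence k = 1/CV² = 2.04.
Then θ = mean/k = 7140/2.04 = 3500.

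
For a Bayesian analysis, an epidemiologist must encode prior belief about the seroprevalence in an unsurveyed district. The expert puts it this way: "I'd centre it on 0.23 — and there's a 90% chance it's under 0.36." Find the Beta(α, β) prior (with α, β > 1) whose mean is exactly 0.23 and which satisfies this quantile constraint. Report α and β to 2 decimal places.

α ≈ 4.21, β ≈ 14.09

With mean 0.23 fixed, write α = 0.23s, β = 0.77s where s = α+β.
Need P(θ < 0.36) = 0.9 under Beta(0.23s, 0.77s). Normal approximation: (q−m)/√(m(1−m)/s) ≈ z_{0.9} = 1.28, so s ≈ 0.23·0.77·(1.28)²/(0.36−0.23)² = 17.2.
At s = 17.2: P(θ<0.36) ≈ 0.894. Adjusting to match 0.9 gives s ≈ 18.30.
So α = 0.23·18.30 ≈ 4.21, β = 0.77·18.30 ≈ 14.09.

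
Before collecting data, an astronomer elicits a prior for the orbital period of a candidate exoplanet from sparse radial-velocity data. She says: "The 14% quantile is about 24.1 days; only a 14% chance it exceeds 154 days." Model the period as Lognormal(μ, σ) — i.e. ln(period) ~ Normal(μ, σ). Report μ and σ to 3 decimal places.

μ ≈ 4.110, σ ≈ 0.858

If T ~ Lognormal(μ,σ) then ln T ~ Normal(μ,σ), so the p-quantile of ln T is μ + z_p·σ.
ln(24.1) = 3.182 and ln(154) = 5.037; z_{0.14} = -1.08, z_{0.86} = 1.08.
σ = (5.037 − 3.182)/(1.08 − (-1.08)) = 0.858.
μ = 3.182 − (-1.08)·0.858 = 4.110.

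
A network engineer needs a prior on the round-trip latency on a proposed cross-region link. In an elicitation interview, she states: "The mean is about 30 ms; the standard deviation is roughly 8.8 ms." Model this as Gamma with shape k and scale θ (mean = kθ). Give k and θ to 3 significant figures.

For Gamma(k, scale θ): mean = kθ, variance = kθ², so CV = 1/√k.
CV = SD/mean = 8.8/30 = 0.2933, hence k = 1/CV² = 11.6.
Then θ = mean/k = 30/11.6 = 2.58.

k ≈ 11.6, θ ≈ 2.58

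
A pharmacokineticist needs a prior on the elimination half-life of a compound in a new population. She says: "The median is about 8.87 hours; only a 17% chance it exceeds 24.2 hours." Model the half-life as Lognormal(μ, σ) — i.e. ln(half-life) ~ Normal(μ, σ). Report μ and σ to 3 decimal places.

μ ≈ 2.183, σ ≈ 1.052

If T ~ Lognormal(μ,σ) then ln T ~ Normal(μ,σ), so the p-quantile of ln T is μ + z_p·σ.
ln(8.87) = 2.183 and ln(24.2) = 3.186; z_{0.5} = 0, z_{0.83} = 0.9542.
σ = (3.186 − 2.183)/(0.9542 − (0)) = 1.052.
μ = 2.183 − (0)·1.052 = 2.183.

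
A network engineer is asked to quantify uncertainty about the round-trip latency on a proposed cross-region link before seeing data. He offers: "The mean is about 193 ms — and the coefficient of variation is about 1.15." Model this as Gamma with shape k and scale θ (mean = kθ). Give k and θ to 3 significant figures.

k ≈ 0.756, θ ≈ 255

For Gamma(k, scale θ): mean = kθ, variance = kθ², so CV = 1/√k.
CV = 1.15, hence k = 1/CV² = 0.756.
Then θ = mean/k = 193/0.756 = 255.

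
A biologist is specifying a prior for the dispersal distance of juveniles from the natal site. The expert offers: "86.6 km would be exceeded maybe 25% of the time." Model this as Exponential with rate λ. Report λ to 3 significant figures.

λ ≈ 0.016

P(T > 86.6) = e^(−λ·86.6) = 0.25, so λ = −ln(0.25)/86.6 = 0.016.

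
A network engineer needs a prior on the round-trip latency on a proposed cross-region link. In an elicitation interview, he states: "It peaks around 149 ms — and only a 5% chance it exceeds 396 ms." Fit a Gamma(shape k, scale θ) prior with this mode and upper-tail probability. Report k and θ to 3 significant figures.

k ≈ 3.82, θ ≈ 52.8

Gamma(k,θ) with k>1 has mode (k−1)θ, so θ = 149/(k−1).
Need P(X < 396) = 0.95 with θ tied to k this way. Start at k = 2, θ = 149: P(X<396) ≈ 0.744.
Too low — raise k to concentrate. Iterating converges to k ≈ 3.82.
Then θ = 149/(3.82−1) ≈ 52.8.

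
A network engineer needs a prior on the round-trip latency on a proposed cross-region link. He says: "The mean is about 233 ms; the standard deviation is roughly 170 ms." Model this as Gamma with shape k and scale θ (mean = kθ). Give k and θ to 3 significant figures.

k ≈ 1.88, θ ≈ 124

For Gamma(k, scale θ): mean = kθ, variance = kθ², so CV = 1/√k.
CV = SD/mean = 170/233 = 0.7296, hence k = 1/CV² = 1.88.
Then θ = mean/k = 233/1.88 = 124.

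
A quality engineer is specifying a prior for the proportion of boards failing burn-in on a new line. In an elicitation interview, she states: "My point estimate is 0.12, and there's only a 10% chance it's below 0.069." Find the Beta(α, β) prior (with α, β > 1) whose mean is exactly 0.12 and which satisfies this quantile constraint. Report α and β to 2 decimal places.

With mean 0.12 fixed, write α = 0.12s, β = 0.88s where s = α+β.
Need P(θ < 0.069) = 0.1 under Beta(0.12s, 0.88s). Normal approximation: (q−m)/√(m(1−m)/s) ≈ z_{0.1} = -1.28, so s ≈ 0.12·0.88·(-1.28)²/(0.069−0.12)² = 66.7.
At s = 66.7: P(θ<0.069) ≈ 0.082. Adjusting to match 0.1 gives s ≈ 57.73.
So α = 0.12·57.73 ≈ 6.93, β = 0.88·57.73 ≈ 50.80.

α ≈ 6.93, β ≈ 50.80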